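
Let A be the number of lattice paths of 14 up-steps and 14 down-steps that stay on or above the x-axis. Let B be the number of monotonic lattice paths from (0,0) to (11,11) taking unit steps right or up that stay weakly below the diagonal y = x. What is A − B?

2615654

Paths of 14 up- and 14 down-steps that never dip below the axis are Dyck paths; their count is C_14. So A = C_14 = 2674440.
Sub-diagonal monotone paths from (0,0) to (11,11) biject with Dyck paths of semilength 11, giving C_11. So B = C_11 = 58786.
A − B = 2674440 − 58786 = 2615654.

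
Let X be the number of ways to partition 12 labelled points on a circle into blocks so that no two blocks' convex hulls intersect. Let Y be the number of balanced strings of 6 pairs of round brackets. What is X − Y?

207880

Non-crossing partitions of an n-element set are counted by C_n; here n = 12. So X = C_12 = 208012.
Balanced strings of n pairs of brackets are counted by C_n; here n = 6. So Y = C_6 = 132.
X − Y = 208012 − 132 = 207880.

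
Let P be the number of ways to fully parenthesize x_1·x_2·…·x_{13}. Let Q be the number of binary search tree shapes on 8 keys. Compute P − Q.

Parenthesizations of m factors correspond to full binary trees with m leaves, counted by C_{m−1}; m = 13 gives C_12. So P = C_12 = 208012.
Rooted binary trees with 8 nodes (each child slot possibly empty) number C_8. So Q = C_8 = 1430.
P − Q = 208012 − 1430 = 206582.

206582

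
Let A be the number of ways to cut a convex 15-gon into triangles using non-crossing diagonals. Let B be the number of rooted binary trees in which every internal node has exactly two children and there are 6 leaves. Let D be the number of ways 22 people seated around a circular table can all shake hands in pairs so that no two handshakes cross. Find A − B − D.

Triangulations of a convex m-gon are counted by C_{m−2}; with m = 15 this is C_13. So A = C_13 = 742900.
A full binary tree with L leaves has L−1 internal nodes and is counted by C_{L−1}; L = 6 gives C_5. So B = C_5 = 42.
With 22 = 2·11 people, non-crossing handshake pairings are non-crossing perfect matchings on a circle, counted by C_11. So D = C_11 = 58786.
A − B − D = 742900 − 42 − 58786 = 684072.

684072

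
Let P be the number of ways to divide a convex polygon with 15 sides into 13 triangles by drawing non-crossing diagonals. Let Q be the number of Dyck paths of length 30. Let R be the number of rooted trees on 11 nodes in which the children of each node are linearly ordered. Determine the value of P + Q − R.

Triangulations of a convex m-gon are counted by C_{m−2}; with m = 15 this is C_13. So P = C_13 = 742900.
Dyck paths of semilength n (length 2n) are counted by C_n; here n = 15. So Q = C_15 = 9694845.
Rooted ordered (plane) trees on m nodes have m−1 edges and are counted by C_{m−1}; m = 11 gives C_10. So R = C_10 = 16796.
P + Q − R = 742900 + 9694845 − 16796 = 10420949.

10420949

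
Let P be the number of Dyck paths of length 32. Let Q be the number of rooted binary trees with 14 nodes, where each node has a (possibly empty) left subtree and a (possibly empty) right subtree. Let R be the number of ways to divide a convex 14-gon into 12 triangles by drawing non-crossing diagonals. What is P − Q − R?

Dyck paths of semilength n (length 2n) are counted by C_n; here n = 16. So P = C_16 = 35357670.
Rooted binary trees with 14 nodes (each child slot possibly empty) number C_14. So Q = C_14 = 2674440.
A convex 14-gon is triangulated into 12 triangles, and the number of such triangulations is the Catalan number C_{14−2} = C_12. So R = C_12 = 208012.
P − Q − R = 35357670 − 2674440 − 208012 = 32475218.

32475218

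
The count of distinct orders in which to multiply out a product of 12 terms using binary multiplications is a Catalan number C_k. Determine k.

Ways to associate a product of 12 factors correspond to binary trees on 12 leaves, so the count is C_11.

11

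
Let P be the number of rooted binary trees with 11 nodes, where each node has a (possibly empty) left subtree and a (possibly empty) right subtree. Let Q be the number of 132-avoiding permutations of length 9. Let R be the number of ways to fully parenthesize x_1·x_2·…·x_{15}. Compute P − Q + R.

2728364

There are C_n binary search tree shapes on n keys; with n = 11 that is C_11. So P = C_11 = 58786.
Permutations of [n] avoiding any single length-3 pattern are counted by C_n; here n = 9. So Q = C_9 = 4862.
Ways to associate a product of 15 factors correspond to binary trees on 15 leaves, so the count is C_14. So R = C_14 = 2674440.
P − Q + R = 58786 − 4862 + 2674440 = 2728364.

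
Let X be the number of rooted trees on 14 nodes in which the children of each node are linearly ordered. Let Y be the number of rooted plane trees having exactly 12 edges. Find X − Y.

A rooted plane tree on 14 nodes has 13 edges, and such trees are counted by C_13. So X = C_13 = 742900.
A rooted plane tree with 12 edges has 13 nodes, and the count is C_12. So Y = C_12 = 208012.
X − Y = 742900 − 208012 = 534888.

534888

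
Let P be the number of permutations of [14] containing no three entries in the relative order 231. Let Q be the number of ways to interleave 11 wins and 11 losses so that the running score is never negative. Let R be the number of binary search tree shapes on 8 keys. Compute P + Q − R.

For any fixed pattern of length 3, the pattern-avoiding permutations of [14] number C_14. So P = C_14 = 2674440.
Reading a vote for the leader as '(' and for the other as ')' turns such a sequence into a balanced string of 11 pairs, so the count is C_11. So Q = C_11 = 58786.
Rooted binary trees with 8 nodes (each child slot possibly empty) number C_8. So R = C_8 = 1430.
P + Q − R = 2674440 + 58786 − 1430 = 2731796.

2731796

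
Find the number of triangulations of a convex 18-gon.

The number of triangulations of an 18-gon is the Catalan number C_16 (index = sides − 2).
C_16 = 35357670.

35357670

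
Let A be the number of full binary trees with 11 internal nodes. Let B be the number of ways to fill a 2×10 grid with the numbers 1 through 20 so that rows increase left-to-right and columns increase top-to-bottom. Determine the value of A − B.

The number of full binary trees on 11 internal nodes is the Catalan number C_11. So A = C_11 = 58786.
By the hook-length formula (or a Dyck-path bijection), SYT of shape 2×10 number C_10. So B = C_10 = 16796.
A − B = 58786 − 16796 = 41990.

41990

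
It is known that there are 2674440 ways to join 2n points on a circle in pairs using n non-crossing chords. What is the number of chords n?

Non-crossing pairings of 2n points on a circle are counted by C_n. Since C_14 = 2674440, the index is 14.

14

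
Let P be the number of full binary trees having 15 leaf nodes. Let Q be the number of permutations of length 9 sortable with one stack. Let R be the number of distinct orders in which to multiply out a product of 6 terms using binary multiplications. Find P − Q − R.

Full binary trees with 15 leaves have 15−1 = 14 internal nodes, so there are C_14 of them. So P = C_14 = 2674440.
By Knuth's characterisation, the stack-sortable permutations of length 9 are the 231-avoiders, numbering C_9. So Q = C_9 = 4862.
Parenthesizations of m factors correspond to full binary trees with m leaves, counted by C_{m−1}; m = 6 gives C_5. So R = C_5 = 42.
P − Q − R = 2674440 − 4862 − 42 = 2669536.

2669536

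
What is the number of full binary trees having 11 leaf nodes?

Full binary trees with 11 leaves have 11−1 = 10 internal nodes, so there are C_10 of them.
C_10 = 16796.

16796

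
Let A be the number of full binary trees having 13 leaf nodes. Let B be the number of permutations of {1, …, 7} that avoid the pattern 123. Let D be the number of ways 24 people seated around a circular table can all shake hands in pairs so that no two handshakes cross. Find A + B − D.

Full binary trees with 13 leaves have 13−1 = 12 internal nodes, so there are C_12 of them. So A = C_12 = 208012.
Permutations of [n] avoiding any single length-3 pattern are counted by C_n; here n = 7. So B = C_7 = 429.
With 24 = 2·12 people, non-crossing handshake pairings are non-crossing perfect matchings on a circle, counted by C_12. So D = C_12 = 208012.
A + B − D = 208012 + 429 − 208012 = 429.

429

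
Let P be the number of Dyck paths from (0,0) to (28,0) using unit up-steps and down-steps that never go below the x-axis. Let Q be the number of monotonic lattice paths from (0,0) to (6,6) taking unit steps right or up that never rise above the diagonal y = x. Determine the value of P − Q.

A Dyck path with 14 up-steps and 14 down-steps has semilength 14, so there are C_14 of them. So P = C_14 = 2674440.
Sub-diagonal monotone paths from (0,0) to (6,6) biject with Dyck paths of semilength 6, giving C_6. So Q = C_6 = 132.
P − Q = 2674440 − 132 = 2674308.

2674308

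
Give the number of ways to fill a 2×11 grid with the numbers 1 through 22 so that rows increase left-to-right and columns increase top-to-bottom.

58786

Standard Young tableaux of shape 2×n are counted by C_n; here n = 11.
C_11 = C(22,11)/12 = 705432/12 = 58786.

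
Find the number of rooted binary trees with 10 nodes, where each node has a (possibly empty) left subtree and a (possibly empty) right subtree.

16796

Binary trees (left/right distinguished) on n nodes are counted by C_n; here n = 10.
C_10 = C_9 · 2(2·9+1)/(9+2) = 4862 · 38/11 = 16796.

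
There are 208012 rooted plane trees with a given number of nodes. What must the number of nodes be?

13

Rooted ordered trees on m nodes are counted by C_{m−1}. The Catalan number equal to 208012 is C_12.
So the index is 12, and the number of nodes is 12 + 1 = 13.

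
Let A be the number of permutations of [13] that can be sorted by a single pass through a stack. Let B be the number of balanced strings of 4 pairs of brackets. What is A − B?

742886

By Knuth's characterisation, the stack-sortable permutations of length 13 are the 231-avoiders, numbering C_13. So A = C_13 = 742900.
With 4 pairs the number of balanced bracket strings is the Catalan number C_4. So B = C_4 = 14.
A − B = 742900 − 14 = 742886.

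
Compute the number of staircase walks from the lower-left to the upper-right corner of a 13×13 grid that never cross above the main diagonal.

742900

Monotone paths in an n×n grid that stay weakly below the diagonal are counted by C_n; here n = 13.
C_13 = C(26,13)/14 = 10400600/14 = 742900.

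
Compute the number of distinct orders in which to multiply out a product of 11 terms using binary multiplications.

16796

Bracketing 11 factors into binary products is counted by C_{11−1} = C_10.
C_10 = C(20,10)/11 = 184756/11 = 16796.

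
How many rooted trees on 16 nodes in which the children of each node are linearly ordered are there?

Rooted ordered (plane) trees on m nodes have m−1 edges and are counted by C_{m−1}; m = 16 gives C_15.
C_15 = C_14 · 2(2·14+1)/(14+2) = 2674440 · 58/16 = 9694845.

9694845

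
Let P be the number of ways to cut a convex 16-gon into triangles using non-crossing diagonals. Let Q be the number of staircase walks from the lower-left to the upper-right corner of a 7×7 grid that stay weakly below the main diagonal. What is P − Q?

2674011

Triangulations of a convex m-gon are counted by C_{m−2}; with m = 16 this is C_14. So P = C_14 = 2674440.
Monotone paths in an n×n grid that stay weakly below the diagonal are counted by C_n; here n = 7. So Q = C_7 = 429.
P − Q = 2674440 − 429 = 2674011.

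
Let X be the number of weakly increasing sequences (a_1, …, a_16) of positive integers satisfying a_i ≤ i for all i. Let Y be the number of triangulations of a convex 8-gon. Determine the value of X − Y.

35357538

Weakly increasing sequences with a_i ≤ i biject with Dyck paths of semilength 16, so there are C_16. So X = C_16 = 35357670.
Triangulations of a convex m-gon are counted by C_{m−2}; with m = 8 this is C_6. So Y = C_6 = 132.
X − Y = 35357670 − 132 = 35357538.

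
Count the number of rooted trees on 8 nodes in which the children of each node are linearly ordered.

Rooted ordered (plane) trees on m nodes have m−1 edges and are counted by C_{m−1}; m = 8 gives C_7.
C_7 = C(14,7)/8 = 3432/8 = 429.

429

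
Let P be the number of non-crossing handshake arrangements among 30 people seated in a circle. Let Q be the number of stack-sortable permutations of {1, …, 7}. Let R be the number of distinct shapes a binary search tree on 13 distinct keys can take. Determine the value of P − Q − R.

With 30 = 2·15 people, non-crossing handshake pairings are non-crossing perfect matchings on a circle, counted by C_15. So P = C_15 = 9694845.
By Knuth's characterisation, the stack-sortable permutations of length 7 are the 231-avoiders, numbering C_7. So Q = C_7 = 429.
Rooted binary trees with 13 nodes (each child slot possibly empty) number C_13. So R = C_13 = 742900.
P − Q − R = 9694845 − 429 − 742900 = 8951516.

8951516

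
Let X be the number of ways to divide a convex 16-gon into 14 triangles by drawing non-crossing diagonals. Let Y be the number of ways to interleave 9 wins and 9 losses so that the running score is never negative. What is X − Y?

A convex 16-gon is triangulated into 14 triangles, and the number of such triangulations is the Catalan number C_{16−2} = C_14. So X = C_14 = 2674440.
Reading a vote for the leader as '(' and for the other as ')' turns such a sequence into a balanced string of 9 pairs, so the count is C_9. So Y = C_9 = 4862.
X − Y = 2674440 − 4862 = 2669578.

2669578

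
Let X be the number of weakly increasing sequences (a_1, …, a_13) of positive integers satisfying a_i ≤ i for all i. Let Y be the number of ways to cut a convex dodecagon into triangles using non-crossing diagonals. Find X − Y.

726104

Such sub-staircase sequences of length n are counted by C_n; here n = 13. So X = C_13 = 742900.
A convex 12-gon is triangulated into 10 triangles, and the number of such triangulations is the Catalan number C_{12−2} = C_10. So Y = C_10 = 16796.
X − Y = 742900 − 16796 = 726104.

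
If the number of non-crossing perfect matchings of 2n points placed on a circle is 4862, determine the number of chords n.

Non-crossing pairings of 2n points on a circle are counted by C_n; 4862 = C_9.

9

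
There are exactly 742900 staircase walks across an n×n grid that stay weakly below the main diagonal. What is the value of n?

Such diagonal-avoiding paths in an n×n grid are counted by C_n. The Catalan number equal to 742900 is C_13.

13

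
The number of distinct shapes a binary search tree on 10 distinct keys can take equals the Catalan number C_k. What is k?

There are C_n binary search tree shapes on n keys; with n = 10 that is C_10.

10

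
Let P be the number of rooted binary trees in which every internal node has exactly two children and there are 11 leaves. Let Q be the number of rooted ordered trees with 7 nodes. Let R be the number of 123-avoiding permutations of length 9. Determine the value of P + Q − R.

12066

A full binary tree with L leaves has L−1 internal nodes and is counted by C_{L−1}; L = 11 gives C_10. So P = C_10 = 16796.
Rooted ordered (plane) trees on m nodes have m−1 edges and are counted by C_{m−1}; m = 7 gives C_6. So Q = C_6 = 132.
Permutations of [n] avoiding any single length-3 pattern are counted by C_n; here n = 9. So R = C_9 = 4862.
P + Q − R = 16796 + 132 − 4862 = 12066.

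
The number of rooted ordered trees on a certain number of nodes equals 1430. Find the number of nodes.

9

Rooted ordered trees on m nodes are counted by C_{m−1}. The Catalan number equal to 1430 is C_8.
So the index is 8, and the number of nodes is 8 + 1 = 9.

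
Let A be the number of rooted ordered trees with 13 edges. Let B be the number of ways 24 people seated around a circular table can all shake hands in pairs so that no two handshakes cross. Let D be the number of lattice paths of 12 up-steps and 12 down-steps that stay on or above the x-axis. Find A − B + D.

A rooted plane tree with 13 edges has 14 nodes, and the count is C_13. So A = C_13 = 742900.
With 24 = 2·12 people, non-crossing handshake pairings are non-crossing perfect matchings on a circle, counted by C_12. So B = C_12 = 208012.
A Dyck path with 12 up-steps and 12 down-steps has semilength 12, so there are C_12 of them. So D = C_12 = 208012.
A − B + D = 742900 − 208012 + 208012 = 742900.

742900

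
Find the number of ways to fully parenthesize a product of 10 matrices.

4862

Ways to associate a product of 10 factors correspond to binary trees on 10 leaves, so the count is C_9.
C_9 = C(18,9)/10 = 48620/10 = 4862.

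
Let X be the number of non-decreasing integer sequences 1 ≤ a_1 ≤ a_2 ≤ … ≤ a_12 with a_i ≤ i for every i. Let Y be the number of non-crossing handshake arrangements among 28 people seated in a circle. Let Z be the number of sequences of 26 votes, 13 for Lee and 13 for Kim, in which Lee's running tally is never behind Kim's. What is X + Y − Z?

2139552

Weakly increasing sequences with a_i ≤ i biject with Dyck paths of semilength 12, so there are C_12. So X = C_12 = 208012.
With 28 = 2·14 people, non-crossing handshake pairings are non-crossing perfect matchings on a circle, counted by C_14. So Y = C_14 = 2674440.
Reading a vote for the leader as '(' and for the other as ')' turns such a sequence into a balanced string of 13 pairs, so the count is C_13. So Z = C_13 = 742900.
X + Y − Z = 208012 + 2674440 − 742900 = 2139552.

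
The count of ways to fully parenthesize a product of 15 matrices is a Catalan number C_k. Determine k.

14

Parenthesizations of m factors correspond to full binary trees with m leaves, counted by C_{m−1}; m = 15 gives C_14.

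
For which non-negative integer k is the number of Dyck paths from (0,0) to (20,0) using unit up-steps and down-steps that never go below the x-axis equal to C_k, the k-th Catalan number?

Dyck paths of semilength n (length 2n) are counted by C_n; here n = 10.

10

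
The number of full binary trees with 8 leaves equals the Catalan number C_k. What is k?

7

A full binary tree with L leaves has L−1 internal nodes and is counted by C_{L−1}; L = 8 gives C_7.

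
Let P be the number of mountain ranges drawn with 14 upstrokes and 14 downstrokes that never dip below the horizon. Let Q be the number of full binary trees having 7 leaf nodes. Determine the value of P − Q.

Paths of 14 up- and 14 down-steps that never dip below the axis are Dyck paths; their count is C_14. So P = C_14 = 2674440.
A full binary tree with L leaves has L−1 internal nodes and is counted by C_{L−1}; L = 7 gives C_6. So Q = C_6 = 132.
P − Q = 2674440 − 132 = 2674308.

2674308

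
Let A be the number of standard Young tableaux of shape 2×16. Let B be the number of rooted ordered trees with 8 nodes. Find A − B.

35357241

By the hook-length formula (or a Dyck-path bijection), SYT of shape 2×16 number C_16. So A = C_16 = 35357670.
A rooted plane tree on 8 nodes has 7 edges, and such trees are counted by C_7. So B = C_7 = 429.
A − B = 35357670 − 429 = 35357241.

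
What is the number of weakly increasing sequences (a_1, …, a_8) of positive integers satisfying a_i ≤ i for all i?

Weakly increasing sequences with a_i ≤ i biject with Dyck paths of semilength 8, so there are C_8.
C_8 = C_7 · 2(2·7+1)/(7+2) = 429 · 30/9 = 1430.

1430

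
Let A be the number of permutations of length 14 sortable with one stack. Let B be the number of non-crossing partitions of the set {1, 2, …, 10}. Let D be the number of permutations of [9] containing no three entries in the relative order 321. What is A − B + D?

2662506

By Knuth's characterisation, the stack-sortable permutations of length 14 are the 231-avoiders, numbering C_14. So A = C_14 = 2674440.
Non-crossing partitions of an n-element set are counted by C_n; here n = 10. So B = C_10 = 16796.
For any fixed pattern of length 3, the pattern-avoiding permutations of [9] number C_9. So D = C_9 = 4862.
A − B + D = 2674440 − 16796 + 4862 = 2662506.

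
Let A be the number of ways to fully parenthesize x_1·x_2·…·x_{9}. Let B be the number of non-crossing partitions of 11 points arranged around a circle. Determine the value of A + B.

Ways to associate a product of 9 factors correspond to binary trees on 9 leaves, so the count is C_8. So A = C_8 = 1430.
The non-crossing partitions of [11] form a lattice of size C_11. So B = C_11 = 58786.
A + B = 1430 + 58786 = 60216.

60216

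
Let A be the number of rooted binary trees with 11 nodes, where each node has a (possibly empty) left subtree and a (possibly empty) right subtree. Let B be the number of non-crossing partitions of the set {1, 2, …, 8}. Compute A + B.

60216

There are C_n binary search tree shapes on n keys; with n = 11 that is C_11. So A = C_11 = 58786.
Non-crossing partitions of an n-element set are counted by C_n; here n = 8. So B = C_8 = 1430.
A + B = 58786 + 1430 = 60216.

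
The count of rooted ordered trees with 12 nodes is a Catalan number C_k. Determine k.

11

Rooted ordered (plane) trees on m nodes have m−1 edges and are counted by C_{m−1}; m = 12 gives C_11.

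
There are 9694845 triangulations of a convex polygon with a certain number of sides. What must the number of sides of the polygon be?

17

Triangulations of a convex m-gon are counted by C_{m−2}. Since C_15 = 9694845, the index is 15.
So m − 2 = 15, giving m = 17 sides.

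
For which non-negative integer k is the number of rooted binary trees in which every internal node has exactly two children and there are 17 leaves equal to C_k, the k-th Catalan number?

16

A full binary tree with L leaves has L−1 internal nodes and is counted by C_{L−1}; L = 17 gives C_16.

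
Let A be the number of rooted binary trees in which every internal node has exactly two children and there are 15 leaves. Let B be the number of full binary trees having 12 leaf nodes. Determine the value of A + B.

2733226

A full binary tree with L leaves has L−1 internal nodes and is counted by C_{L−1}; L = 15 gives C_14. So A = C_14 = 2674440.
Full binary trees with 12 leaves have 12−1 = 11 internal nodes, so there are C_11 of them. So B = C_11 = 58786.
A + B = 2674440 + 58786 = 2733226.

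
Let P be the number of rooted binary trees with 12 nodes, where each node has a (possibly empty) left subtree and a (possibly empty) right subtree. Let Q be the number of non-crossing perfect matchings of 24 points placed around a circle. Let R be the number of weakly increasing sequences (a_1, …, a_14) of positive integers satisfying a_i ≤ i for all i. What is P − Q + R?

Rooted binary trees with 12 nodes (each child slot possibly empty) number C_12. So P = C_12 = 208012.
Non-crossing perfect matchings of 2n points on a circle are counted by C_n; with 24 points, n = 12. So Q = C_12 = 208012.
Weakly increasing sequences with a_i ≤ i biject with Dyck paths of semilength 14, so there are C_14. So R = C_14 = 2674440.
P − Q + R = 208012 − 208012 + 2674440 = 2674440.

2674440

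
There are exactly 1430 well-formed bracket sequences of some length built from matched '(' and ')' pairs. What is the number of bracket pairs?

8

Balanced strings of n bracket-pairs are counted by C_n. Since C_8 = 1430, the index is 8.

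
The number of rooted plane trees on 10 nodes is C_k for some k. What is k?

A rooted plane tree on 10 nodes has 9 edges, and such trees are counted by C_9.

9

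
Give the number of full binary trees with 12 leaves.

A full binary tree with L leaves has L−1 internal nodes and is counted by C_{L−1}; L = 12 gives C_11.
C_11 = C_10 · 2(2·10+1)/(10+2) = 16796 · 42/12 = 58786.

58786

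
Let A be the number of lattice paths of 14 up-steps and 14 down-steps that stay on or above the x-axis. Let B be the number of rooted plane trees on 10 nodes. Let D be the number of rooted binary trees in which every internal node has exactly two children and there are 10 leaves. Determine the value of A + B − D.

Dyck paths of semilength n (length 2n) are counted by C_n; here n = 14. So A = C_14 = 2674440.
Rooted ordered (plane) trees on m nodes have m−1 edges and are counted by C_{m−1}; m = 10 gives C_9. So B = C_9 = 4862.
A full binary tree with L leaves has L−1 internal nodes and is counted by C_{L−1}; L = 10 gives C_9. So D = C_9 = 4862.
A + B − D = 2674440 + 4862 − 4862 = 2674440.

2674440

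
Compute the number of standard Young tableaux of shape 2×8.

1430

Standard Young tableaux of shape 2×n are counted by C_n; here n = 8.
C_8 = 1430.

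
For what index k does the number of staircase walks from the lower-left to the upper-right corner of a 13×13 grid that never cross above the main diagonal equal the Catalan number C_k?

Monotone paths in an n×n grid that stay weakly below the diagonal are counted by C_n; here n = 13.

13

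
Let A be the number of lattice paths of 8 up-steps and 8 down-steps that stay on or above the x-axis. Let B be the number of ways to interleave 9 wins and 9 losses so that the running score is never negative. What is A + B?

6292

A Dyck path with 8 up-steps and 8 down-steps has semilength 8, so there are C_8 of them. So A = C_8 = 1430.
Reading a vote for the leader as '(' and for the other as ')' turns such a sequence into a balanced string of 9 pairs, so the count is C_9. So B = C_9 = 4862.
A + B = 1430 + 4862 = 6292.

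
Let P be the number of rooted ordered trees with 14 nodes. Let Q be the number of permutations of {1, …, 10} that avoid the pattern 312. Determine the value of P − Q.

A rooted plane tree on 14 nodes has 13 edges, and such trees are counted by C_13. So P = C_13 = 742900.
Permutations of [n] avoiding any single length-3 pattern are counted by C_n; here n = 10. So Q = C_10 = 16796.
P − Q = 742900 − 16796 = 726104.

726104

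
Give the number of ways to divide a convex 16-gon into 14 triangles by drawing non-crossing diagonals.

A convex 16-gon is triangulated into 14 triangles, and the number of such triangulations is the Catalan number C_{16−2} = C_14.
C_14 = C_13 · 2(2·13+1)/(13+2) = 742900 · 54/15 = 2674440.

2674440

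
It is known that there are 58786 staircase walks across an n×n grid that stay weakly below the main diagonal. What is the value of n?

Such diagonal-avoiding paths in an n×n grid are counted by C_n; 58786 = C_11.

11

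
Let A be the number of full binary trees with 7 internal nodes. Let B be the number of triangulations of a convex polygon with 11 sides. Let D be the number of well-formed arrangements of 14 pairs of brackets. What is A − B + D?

2670007

Full binary trees with n internal nodes are counted by C_n; here n = 7. So A = C_7 = 429.
The number of triangulations of an 11-gon is the Catalan number C_9 (index = sides − 2). So B = C_9 = 4862.
With 14 pairs the number of balanced bracket strings is the Catalan number C_14. So D = C_14 = 2674440.
A − B + D = 429 − 4862 + 2674440 = 2670007.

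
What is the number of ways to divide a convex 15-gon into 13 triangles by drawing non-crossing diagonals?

The number of triangulations of a 15-gon is the Catalan number C_13 (index = sides − 2).
C_13 = C(26,13)/14 = 10400600/14 = 742900.

742900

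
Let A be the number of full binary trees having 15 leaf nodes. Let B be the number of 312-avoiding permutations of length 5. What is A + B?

2674482

Full binary trees with 15 leaves have 15−1 = 14 internal nodes, so there are C_14 of them. So A = C_14 = 2674440.
For any fixed pattern of length 3, the pattern-avoiding permutations of [5] number C_5. So B = C_5 = 42.
A + B = 2674440 + 42 = 2674482.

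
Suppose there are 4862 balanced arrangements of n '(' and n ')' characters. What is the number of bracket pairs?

9

Balanced strings of n bracket-pairs are counted by C_n; 4862 = C_9.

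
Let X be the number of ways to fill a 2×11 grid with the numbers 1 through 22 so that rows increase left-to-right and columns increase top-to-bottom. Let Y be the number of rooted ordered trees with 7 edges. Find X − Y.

58357

By the hook-length formula (or a Dyck-path bijection), SYT of shape 2×11 number C_11. So X = C_11 = 58786.
Rooted ordered trees with n edges are counted by C_n; here n = 7. So Y = C_7 = 429.
X − Y = 58786 − 429 = 58357.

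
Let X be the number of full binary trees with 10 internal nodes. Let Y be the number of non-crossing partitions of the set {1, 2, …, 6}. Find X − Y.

Full binary trees with n internal nodes are counted by C_n; here n = 10. So X = C_10 = 16796.
The non-crossing partitions of [6] form a lattice of size C_6. So Y = C_6 = 132.
X − Y = 16796 − 132 = 16664.

16664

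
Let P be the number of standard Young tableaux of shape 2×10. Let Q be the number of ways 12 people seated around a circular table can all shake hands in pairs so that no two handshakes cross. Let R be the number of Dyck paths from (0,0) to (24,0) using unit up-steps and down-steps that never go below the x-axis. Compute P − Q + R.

224676

By the hook-length formula (or a Dyck-path bijection), SYT of shape 2×10 number C_10. So P = C_10 = 16796.
Non-crossing handshake pairings of 2n people are counted by C_n; 12 people gives n = 6. So Q = C_6 = 132.
Dyck paths of semilength n (length 2n) are counted by C_n; here n = 12. So R = C_12 = 208012.
P − Q + R = 16796 − 132 + 208012 = 224676.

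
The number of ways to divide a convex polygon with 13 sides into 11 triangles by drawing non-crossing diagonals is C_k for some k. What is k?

The number of triangulations of a 13-gon is the Catalan number C_11 (index = sides − 2).

11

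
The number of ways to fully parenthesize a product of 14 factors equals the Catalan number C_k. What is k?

Bracketing 14 factors into binary products is counted by C_{14−1} = C_13.

13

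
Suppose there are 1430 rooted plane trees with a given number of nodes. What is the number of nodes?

9

Rooted ordered trees on m nodes are counted by C_{m−1}. Since C_8 = 1430, the index is 8.
So the index is 8, and the number of nodes is 8 + 1 = 9.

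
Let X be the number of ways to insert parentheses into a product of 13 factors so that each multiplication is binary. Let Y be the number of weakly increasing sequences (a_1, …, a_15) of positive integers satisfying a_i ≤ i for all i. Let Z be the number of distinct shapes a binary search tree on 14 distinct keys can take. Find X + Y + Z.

Ways to associate a product of 13 factors correspond to binary trees on 13 leaves, so the count is C_12. So X = C_12 = 208012.
Weakly increasing sequences with a_i ≤ i biject with Dyck paths of semilength 15, so there are C_15. So Y = C_15 = 9694845.
There are C_n binary search tree shapes on n keys; with n = 14 that is C_14. So Z = C_14 = 2674440.
X + Y + Z = 208012 + 9694845 + 2674440 = 12577297.

12577297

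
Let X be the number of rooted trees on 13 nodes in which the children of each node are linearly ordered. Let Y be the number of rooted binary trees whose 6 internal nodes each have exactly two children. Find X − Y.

207880

Rooted ordered (plane) trees on m nodes have m−1 edges and are counted by C_{m−1}; m = 13 gives C_12. So X = C_12 = 208012.
The number of full binary trees on 6 internal nodes is the Catalan number C_6. So Y = C_6 = 132.
X − Y = 208012 − 132 = 207880.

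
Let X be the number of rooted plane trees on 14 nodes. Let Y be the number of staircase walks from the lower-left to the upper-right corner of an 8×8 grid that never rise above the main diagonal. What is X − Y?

A rooted plane tree on 14 nodes has 13 edges, and such trees are counted by C_13. So X = C_13 = 742900.
Monotone paths in an n×n grid that stay weakly below the diagonal are counted by C_n; here n = 8. So Y = C_8 = 1430.
X − Y = 742900 − 1430 = 741470.

741470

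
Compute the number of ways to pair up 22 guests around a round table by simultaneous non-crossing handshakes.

58786

With 22 = 2·11 people, non-crossing handshake pairings are non-crossing perfect matchings on a circle, counted by C_11.
C_11 = 58786.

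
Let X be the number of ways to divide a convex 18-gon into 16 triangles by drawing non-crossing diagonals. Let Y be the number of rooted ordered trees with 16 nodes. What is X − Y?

25662825

Triangulations of a convex m-gon are counted by C_{m−2}; with m = 18 this is C_16. So X = C_16 = 35357670.
A rooted plane tree on 16 nodes has 15 edges, and such trees are counted by C_15. So Y = C_15 = 9694845.
X − Y = 35357670 − 9694845 = 25662825.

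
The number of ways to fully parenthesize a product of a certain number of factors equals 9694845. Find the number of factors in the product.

16

Parenthesizations of m factors are counted by C_{m−1}. Since C_15 = 9694845, the index is 15.
So the index is 15, and the number of factors is 15 + 1 = 16.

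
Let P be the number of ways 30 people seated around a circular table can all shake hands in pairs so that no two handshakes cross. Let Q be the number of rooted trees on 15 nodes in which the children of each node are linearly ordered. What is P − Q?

Non-crossing handshake pairings of 2n people are counted by C_n; 30 people gives n = 15. So P = C_15 = 9694845.
Rooted ordered (plane) trees on m nodes have m−1 edges and are counted by C_{m−1}; m = 15 gives C_14. So Q = C_14 = 2674440.
P − Q = 9694845 − 2674440 = 7020405.

7020405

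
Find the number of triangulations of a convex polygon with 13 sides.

A convex 13-gon is triangulated into 11 triangles, and the number of such triangulations is the Catalan number C_{13−2} = C_11.
C_11 = 58786.

58786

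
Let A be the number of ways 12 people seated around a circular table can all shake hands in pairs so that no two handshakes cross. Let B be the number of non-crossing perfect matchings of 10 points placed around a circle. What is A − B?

Non-crossing handshake pairings of 2n people are counted by C_n; 12 people gives n = 6. So A = C_6 = 132.
Non-crossing perfect matchings of 2n points on a circle are counted by C_n; with 10 points, n = 5. So B = C_5 = 42.
A − B = 132 − 42 = 90.

90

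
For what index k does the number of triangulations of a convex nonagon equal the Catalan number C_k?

Triangulations of a convex m-gon are counted by C_{m−2}; with m = 9 this is C_7.

7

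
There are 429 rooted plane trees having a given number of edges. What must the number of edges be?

7

Rooted ordered trees with n edges are counted by C_n, and C_7 = 429.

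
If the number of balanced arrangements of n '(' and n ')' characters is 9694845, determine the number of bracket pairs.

15

Balanced strings of n bracket-pairs are counted by C_n. Since C_15 = 9694845, the index is 15.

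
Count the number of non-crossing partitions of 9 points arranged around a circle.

4862

Non-crossing partitions of an n-element set are counted by C_n; here n = 9.
C_9 = C(18,9)/10 = 48620/10 = 4862.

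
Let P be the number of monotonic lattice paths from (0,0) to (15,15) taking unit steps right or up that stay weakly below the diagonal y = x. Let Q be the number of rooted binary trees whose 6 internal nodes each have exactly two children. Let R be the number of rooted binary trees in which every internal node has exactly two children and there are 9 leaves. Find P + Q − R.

Monotone paths in an n×n grid that stay weakly below the diagonal are counted by C_n; here n = 15. So P = C_15 = 9694845.
Full binary trees with n internal nodes are counted by C_n; here n = 6. So Q = C_6 = 132.
Full binary trees with 9 leaves have 9−1 = 8 internal nodes, so there are C_8 of them. So R = C_8 = 1430.
P + Q − R = 9694845 + 132 − 1430 = 9693547.

9693547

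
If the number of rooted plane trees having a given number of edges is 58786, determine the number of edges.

Rooted ordered trees with n edges are counted by C_n; 58786 = C_11.

11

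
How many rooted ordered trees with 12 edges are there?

A rooted plane tree with 12 edges has 13 nodes, and the count is C_12.
C_12 = 208012.

208012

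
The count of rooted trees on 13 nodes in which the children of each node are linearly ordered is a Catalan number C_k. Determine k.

A rooted plane tree on 13 nodes has 12 edges, and such trees are counted by C_12.

12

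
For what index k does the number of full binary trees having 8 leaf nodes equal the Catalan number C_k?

A full binary tree with L leaves has L−1 internal nodes and is counted by C_{L−1}; L = 8 gives C_7.

7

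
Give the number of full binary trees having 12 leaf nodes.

Full binary trees with 12 leaves have 12−1 = 11 internal nodes, so there are C_11 of them.
C_11 = C(22,11)/12 = 705432/12 = 58786.

58786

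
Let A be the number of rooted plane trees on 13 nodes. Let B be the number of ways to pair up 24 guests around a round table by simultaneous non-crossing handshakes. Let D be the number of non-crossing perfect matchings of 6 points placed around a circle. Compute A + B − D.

A rooted plane tree on 13 nodes has 12 edges, and such trees are counted by C_12. So A = C_12 = 208012.
Non-crossing handshake pairings of 2n people are counted by C_n; 24 people gives n = 12. So B = C_12 = 208012.
Non-crossing perfect matchings of 2n points on a circle are counted by C_n; with 6 points, n = 3. So D = C_3 = 5.
A + B − D = 208012 + 208012 − 5 = 416019.

416019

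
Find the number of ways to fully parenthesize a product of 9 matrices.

Ways to associate a product of 9 factors correspond to binary trees on 9 leaves, so the count is C_8.
C_8 = C(16,8)/9 = 12870/9 = 1430.

1430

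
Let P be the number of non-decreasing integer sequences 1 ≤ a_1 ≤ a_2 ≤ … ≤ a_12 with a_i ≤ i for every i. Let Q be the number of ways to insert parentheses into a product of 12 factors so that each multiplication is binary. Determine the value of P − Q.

Such sub-staircase sequences of length n are counted by C_n; here n = 12. So P = C_12 = 208012.
Bracketing 12 factors into binary products is counted by C_{12−1} = C_11. So Q = C_11 = 58786.
P − Q = 208012 − 58786 = 149226.

149226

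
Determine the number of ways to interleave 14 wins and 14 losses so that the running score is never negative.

Ballot sequences with n votes each where one side never trails are Dyck words, counted by C_n; here n = 14.
C_14 = 2674440.

2674440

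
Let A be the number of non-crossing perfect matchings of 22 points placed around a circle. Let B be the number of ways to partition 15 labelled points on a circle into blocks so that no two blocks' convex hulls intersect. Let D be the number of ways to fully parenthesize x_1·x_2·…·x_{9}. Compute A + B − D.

Pairing 22 circle points by 11 non-crossing chords gives C_11 matchings. So A = C_11 = 58786.
Non-crossing partitions of an n-element set are counted by C_n; here n = 15. So B = C_15 = 9694845.
Ways to associate a product of 9 factors correspond to binary trees on 9 leaves, so the count is C_8. So D = C_8 = 1430.
A + B − D = 58786 + 9694845 − 1430 = 9752201.

9752201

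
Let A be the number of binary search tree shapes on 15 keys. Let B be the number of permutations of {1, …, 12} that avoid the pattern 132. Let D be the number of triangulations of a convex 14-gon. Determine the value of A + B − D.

9694845

There are C_n binary search tree shapes on n keys; with n = 15 that is C_15. So A = C_15 = 9694845.
Permutations of [n] avoiding any single length-3 pattern are counted by C_n; here n = 12. So B = C_12 = 208012.
The number of triangulations of a 14-gon is the Catalan number C_12 (index = sides − 2). So D = C_12 = 208012.
A + B − D = 9694845 + 208012 − 208012 = 9694845.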